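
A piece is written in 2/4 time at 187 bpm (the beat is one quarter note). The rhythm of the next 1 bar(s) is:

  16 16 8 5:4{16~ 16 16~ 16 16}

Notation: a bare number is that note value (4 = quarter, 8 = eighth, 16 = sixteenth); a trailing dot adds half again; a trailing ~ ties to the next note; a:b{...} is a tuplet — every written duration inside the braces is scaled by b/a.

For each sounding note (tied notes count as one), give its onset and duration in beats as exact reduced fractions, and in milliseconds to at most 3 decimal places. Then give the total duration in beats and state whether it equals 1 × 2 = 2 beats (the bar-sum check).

1) 0.0ms=0b +80.214ms=1/4b
2) 80.214ms=1/4b +80.214ms=1/4b
3) 160.428ms=1/2b +160.428ms=1/2b
4) 320.856ms=1b +128.342ms=2/5b
5) 449.198ms=7/5b +128.342ms=2/5b
6) 577.54ms=9/5b +64.171ms=1/5b
Σ=2b of 2 (187bpm 2/4) — PASS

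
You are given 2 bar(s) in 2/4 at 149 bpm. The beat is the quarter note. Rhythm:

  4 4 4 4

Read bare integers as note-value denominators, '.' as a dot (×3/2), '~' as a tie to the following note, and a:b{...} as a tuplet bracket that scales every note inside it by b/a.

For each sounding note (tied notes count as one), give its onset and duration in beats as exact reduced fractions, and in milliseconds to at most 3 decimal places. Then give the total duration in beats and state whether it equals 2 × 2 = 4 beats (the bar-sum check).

1) 0.0ms=0b +402.685ms=1b
2) 402.685ms=1b +402.685ms=1b
3) 805.369ms=2b +402.685ms=1b
4) 1208.054ms=3b +402.685ms=1b
Σ=4b of 4 (149bpm 2/4) — PASS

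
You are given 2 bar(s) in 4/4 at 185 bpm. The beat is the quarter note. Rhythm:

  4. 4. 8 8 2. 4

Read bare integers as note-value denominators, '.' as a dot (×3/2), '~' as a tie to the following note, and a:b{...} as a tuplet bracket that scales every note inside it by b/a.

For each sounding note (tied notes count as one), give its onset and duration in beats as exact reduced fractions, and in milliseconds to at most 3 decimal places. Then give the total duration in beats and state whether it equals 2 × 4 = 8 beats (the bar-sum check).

1) 0.0ms=0b +486.486ms=3/2b
2) 486.486ms=3/2b +486.486ms=3/2b
3) 972.973ms=3b +162.162ms=1/2b
4) 1135.135ms=7/2b +162.162ms=1/2b
5) 1297.297ms=4b +972.973ms=3b
6) 2270.27ms=7b +324.324ms=1b
Σ=8b of 8 (185bpm 4/4) — PASS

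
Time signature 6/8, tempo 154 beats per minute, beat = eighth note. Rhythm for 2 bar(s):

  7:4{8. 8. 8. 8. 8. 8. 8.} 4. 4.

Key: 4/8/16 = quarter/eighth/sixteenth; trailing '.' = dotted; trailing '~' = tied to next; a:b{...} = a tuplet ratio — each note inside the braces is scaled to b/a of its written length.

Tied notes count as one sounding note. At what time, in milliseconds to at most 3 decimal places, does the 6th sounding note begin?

1. 0.0ms @ 0 + 333.952ms (6/7)
2. 333.952ms @ 6/7 + 333.952ms (6/7)
3. 667.904ms @ 12/7 + 333.952ms (6/7)
4. 1001.855ms @ 18/7 + 333.952ms (6/7)
5. 1335.807ms @ 24/7 + 333.952ms (6/7)
6. 1669.759ms @ 30/7 + 333.952ms (6/7)
7. 2003.711ms @ 36/7 + 333.952ms (6/7)
8. 2337.662ms @ 6 + 1168.831ms (3)
9. 3506.494ms @ 9 + 1168.831ms (3)

note 6 onset = 30/7b = 1669.759ms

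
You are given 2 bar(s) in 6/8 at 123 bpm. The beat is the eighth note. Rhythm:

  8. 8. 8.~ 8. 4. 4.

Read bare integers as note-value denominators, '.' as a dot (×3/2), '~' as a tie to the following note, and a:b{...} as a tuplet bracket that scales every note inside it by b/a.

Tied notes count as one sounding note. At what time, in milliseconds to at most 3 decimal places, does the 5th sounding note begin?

1. 0.0ms @ 0 + 731.707ms (3/2)
2. 731.707ms @ 3/2 + 731.707ms (3/2)
3. 1463.415ms @ 3 + 1463.415ms (3)
4. 2926.829ms @ 6 + 1463.415ms (3)
5. 4390.244ms @ 9 + 1463.415ms (3)

note 5 onset = 9b = 4390.244ms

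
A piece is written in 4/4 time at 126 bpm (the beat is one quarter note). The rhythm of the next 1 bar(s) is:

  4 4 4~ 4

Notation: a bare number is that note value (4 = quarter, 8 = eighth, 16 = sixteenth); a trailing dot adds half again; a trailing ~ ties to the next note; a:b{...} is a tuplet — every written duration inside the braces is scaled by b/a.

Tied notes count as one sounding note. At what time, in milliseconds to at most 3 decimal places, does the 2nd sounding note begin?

note 2 onset = 1b = 476.19ms

1. 0.0ms @ 0 + 476.19ms (1)
2. 476.19ms @ 1 + 476.19ms (1)
3. 952.381ms @ 2 + 952.381ms (2)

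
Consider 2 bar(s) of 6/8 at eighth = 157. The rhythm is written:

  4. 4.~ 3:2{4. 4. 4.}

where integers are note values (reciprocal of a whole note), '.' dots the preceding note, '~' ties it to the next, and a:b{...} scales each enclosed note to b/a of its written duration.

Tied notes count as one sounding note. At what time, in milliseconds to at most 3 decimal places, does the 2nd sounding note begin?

note 2 onset = 3b = 1146.497ms

1. 0.0ms @ 0 + 1146.497ms (3)
2. 1146.497ms @ 3 + 1910.828ms (5)
3. 3057.325ms @ 8 + 764.331ms (2)
4. 3821.656ms @ 10 + 764.331ms (2)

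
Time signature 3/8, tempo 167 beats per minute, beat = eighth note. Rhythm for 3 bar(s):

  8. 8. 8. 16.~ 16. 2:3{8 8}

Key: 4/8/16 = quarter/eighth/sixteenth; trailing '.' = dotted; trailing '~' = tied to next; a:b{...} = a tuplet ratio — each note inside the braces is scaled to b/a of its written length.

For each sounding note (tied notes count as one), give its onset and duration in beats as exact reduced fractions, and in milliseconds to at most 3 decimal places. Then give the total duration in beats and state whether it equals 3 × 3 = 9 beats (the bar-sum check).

1) 0.0ms=0b +538.922ms=3/2b
2) 538.922ms=3/2b +538.922ms=3/2b
3) 1077.844ms=3b +538.922ms=3/2b
4) 1616.766ms=9/2b +538.922ms=3/2b
5) 2155.689ms=6b +538.922ms=3/2b
6) 2694.611ms=15/2b +538.922ms=3/2b
Σ=9b of 9 (167bpm 3/8) — PASS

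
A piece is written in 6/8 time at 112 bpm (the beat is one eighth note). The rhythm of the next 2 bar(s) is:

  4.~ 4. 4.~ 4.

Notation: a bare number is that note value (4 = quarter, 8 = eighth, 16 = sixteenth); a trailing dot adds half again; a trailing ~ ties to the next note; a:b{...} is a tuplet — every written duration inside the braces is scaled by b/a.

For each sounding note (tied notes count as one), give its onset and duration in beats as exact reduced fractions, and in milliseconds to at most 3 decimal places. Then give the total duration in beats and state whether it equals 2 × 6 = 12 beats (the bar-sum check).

1) 0.0ms=0b +3214.286ms=6b
2) 3214.286ms=6b +3214.286ms=6b
Σ=12b of 12 (112bpm 6/8) — PASS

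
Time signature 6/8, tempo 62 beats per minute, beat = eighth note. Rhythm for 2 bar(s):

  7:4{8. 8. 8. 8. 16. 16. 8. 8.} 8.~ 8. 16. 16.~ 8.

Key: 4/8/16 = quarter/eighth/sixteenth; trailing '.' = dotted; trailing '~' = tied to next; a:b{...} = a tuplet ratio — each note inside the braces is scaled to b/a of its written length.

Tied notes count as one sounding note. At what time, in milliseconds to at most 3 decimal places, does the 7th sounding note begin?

note 7 onset = 30/7b = 4147.465ms

1. 0.0ms @ 0 + 829.493ms (6/7)
2. 829.493ms @ 6/7 + 829.493ms (6/7)
3. 1658.986ms @ 12/7 + 829.493ms (6/7)
4. 2488.479ms @ 18/7 + 829.493ms (6/7)
5. 3317.972ms @ 24/7 + 414.747ms (3/7)
6. 3732.719ms @ 27/7 + 414.747ms (3/7)
7. 4147.465ms @ 30/7 + 829.493ms (6/7)
8. 4976.959ms @ 36/7 + 829.493ms (6/7)
9. 5806.452ms @ 6 + 2903.226ms (3)
10. 8709.677ms @ 9 + 725.806ms (3/4)
11. 9435.484ms @ 39/4 + 2177.419ms (9/4)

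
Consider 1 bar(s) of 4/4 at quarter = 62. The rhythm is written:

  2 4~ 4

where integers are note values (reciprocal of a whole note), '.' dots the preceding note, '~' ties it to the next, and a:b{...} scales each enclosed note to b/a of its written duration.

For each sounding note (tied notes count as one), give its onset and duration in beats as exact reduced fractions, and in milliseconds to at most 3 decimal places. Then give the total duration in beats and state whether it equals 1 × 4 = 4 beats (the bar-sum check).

1) 0.0ms=0b +1935.484ms=2b
2) 1935.484ms=2b +1935.484ms=2b
Σ=4b of 4 (62bpm 4/4) — PASS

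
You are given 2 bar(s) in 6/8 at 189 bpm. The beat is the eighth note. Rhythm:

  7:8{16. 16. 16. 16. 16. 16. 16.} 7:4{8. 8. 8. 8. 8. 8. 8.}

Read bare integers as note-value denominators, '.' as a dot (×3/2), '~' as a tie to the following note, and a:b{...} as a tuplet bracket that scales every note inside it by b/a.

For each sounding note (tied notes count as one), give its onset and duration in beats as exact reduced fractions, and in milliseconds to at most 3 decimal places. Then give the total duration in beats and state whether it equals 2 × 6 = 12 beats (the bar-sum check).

1) 0.0ms=0b +272.109ms=6/7b
2) 272.109ms=6/7b +272.109ms=6/7b
3) 544.218ms=12/7b +272.109ms=6/7b
4) 816.327ms=18/7b +272.109ms=6/7b
5) 1088.435ms=24/7b +272.109ms=6/7b
6) 1360.544ms=30/7b +272.109ms=6/7b
7) 1632.653ms=36/7b +272.109ms=6/7b
8) 1904.762ms=6b +272.109ms=6/7b
9) 2176.871ms=48/7b +272.109ms=6/7b
10) 2448.98ms=54/7b +272.109ms=6/7b
11) 2721.088ms=60/7b +272.109ms=6/7b
12) 2993.197ms=66/7b +272.109ms=6/7b
13) 3265.306ms=72/7b +272.109ms=6/7b
14) 3537.415ms=78/7b +272.109ms=6/7b
Σ=12b of 12 (189bpm 6/8) — PASS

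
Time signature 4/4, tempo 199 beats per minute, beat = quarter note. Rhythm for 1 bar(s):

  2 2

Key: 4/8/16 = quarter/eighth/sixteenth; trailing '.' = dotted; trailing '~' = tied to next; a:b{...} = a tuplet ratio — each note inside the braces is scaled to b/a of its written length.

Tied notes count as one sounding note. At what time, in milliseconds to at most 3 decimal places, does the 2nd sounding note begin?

1. 0.0ms @ 0 + 603.015ms (2)
2. 603.015ms @ 2 + 603.015ms (2)

note 2 onset = 2b = 603.015ms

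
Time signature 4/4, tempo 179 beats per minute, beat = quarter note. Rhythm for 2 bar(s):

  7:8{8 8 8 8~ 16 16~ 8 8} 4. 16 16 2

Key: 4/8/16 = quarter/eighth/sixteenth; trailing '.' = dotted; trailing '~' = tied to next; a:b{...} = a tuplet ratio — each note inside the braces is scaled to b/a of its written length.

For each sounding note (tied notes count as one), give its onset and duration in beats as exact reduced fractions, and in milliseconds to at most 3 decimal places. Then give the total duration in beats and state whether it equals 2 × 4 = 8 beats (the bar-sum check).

1) 0.0ms=0b +191.54ms=4/7b
2) 191.54ms=4/7b +191.54ms=4/7b
3) 383.081ms=8/7b +191.54ms=4/7b
4) 574.621ms=12/7b +287.31ms=6/7b
5) 861.931ms=18/7b +287.31ms=6/7b
6) 1149.242ms=24/7b +191.54ms=4/7b
7) 1340.782ms=4b +502.793ms=3/2b
8) 1843.575ms=11/2b +83.799ms=1/4b
9) 1927.374ms=23/4b +83.799ms=1/4b
10) 2011.173ms=6b +670.391ms=2b
Σ=8b of 8 (179bpm 4/4) — PASS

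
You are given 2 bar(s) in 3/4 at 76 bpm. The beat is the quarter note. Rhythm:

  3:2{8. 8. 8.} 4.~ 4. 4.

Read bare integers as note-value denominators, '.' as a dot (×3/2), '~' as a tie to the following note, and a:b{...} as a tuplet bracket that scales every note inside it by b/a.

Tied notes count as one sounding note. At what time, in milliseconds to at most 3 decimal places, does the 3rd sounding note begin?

note 3 onset = 1b = 789.474ms

1. 0.0ms @ 0 + 394.737ms (1/2)
2. 394.737ms @ 1/2 + 394.737ms (1/2)
3. 789.474ms @ 1 + 394.737ms (1/2)
4. 1184.211ms @ 3/2 + 2368.421ms (3)
5. 3552.632ms @ 9/2 + 1184.211ms (3/2)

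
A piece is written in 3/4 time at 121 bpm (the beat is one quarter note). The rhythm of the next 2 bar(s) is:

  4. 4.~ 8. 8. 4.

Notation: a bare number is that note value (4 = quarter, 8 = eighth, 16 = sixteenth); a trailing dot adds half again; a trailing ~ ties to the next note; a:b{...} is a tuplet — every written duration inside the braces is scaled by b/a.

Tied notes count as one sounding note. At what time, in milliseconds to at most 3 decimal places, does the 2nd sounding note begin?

1. 0.0ms @ 0 + 743.802ms (3/2)
2. 743.802ms @ 3/2 + 1115.702ms (9/4)
3. 1859.504ms @ 15/4 + 371.901ms (3/4)
4. 2231.405ms @ 9/2 + 743.802ms (3/2)

note 2 onset = 3/2b = 743.802ms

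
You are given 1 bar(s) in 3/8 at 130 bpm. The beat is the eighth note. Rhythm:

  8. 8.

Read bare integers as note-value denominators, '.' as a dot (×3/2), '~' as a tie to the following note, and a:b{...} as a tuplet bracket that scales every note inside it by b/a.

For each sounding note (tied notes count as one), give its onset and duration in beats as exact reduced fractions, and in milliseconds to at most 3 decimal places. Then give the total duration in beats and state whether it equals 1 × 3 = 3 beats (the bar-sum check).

1) 0.0ms=0b +692.308ms=3/2b
2) 692.308ms=3/2b +692.308ms=3/2b
Σ=3b of 3 (130bpm 3/8) — PASS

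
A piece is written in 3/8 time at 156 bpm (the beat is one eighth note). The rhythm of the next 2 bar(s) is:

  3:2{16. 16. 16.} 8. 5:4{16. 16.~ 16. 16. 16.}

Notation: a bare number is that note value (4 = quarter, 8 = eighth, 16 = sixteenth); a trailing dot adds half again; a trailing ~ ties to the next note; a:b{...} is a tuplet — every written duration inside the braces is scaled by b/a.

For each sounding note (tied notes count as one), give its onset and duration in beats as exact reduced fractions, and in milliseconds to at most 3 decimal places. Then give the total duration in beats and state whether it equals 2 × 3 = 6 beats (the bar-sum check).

1) 0.0ms=0b +192.308ms=1/2b
2) 192.308ms=1/2b +192.308ms=1/2b
3) 384.615ms=1b +192.308ms=1/2b
4) 576.923ms=3/2b +576.923ms=3/2b
5) 1153.846ms=3b +230.769ms=3/5b
6) 1384.615ms=18/5b +461.538ms=6/5b
7) 1846.154ms=24/5b +230.769ms=3/5b
8) 2076.923ms=27/5b +230.769ms=3/5b
Σ=6b of 6 (156bpm 3/8) — PASS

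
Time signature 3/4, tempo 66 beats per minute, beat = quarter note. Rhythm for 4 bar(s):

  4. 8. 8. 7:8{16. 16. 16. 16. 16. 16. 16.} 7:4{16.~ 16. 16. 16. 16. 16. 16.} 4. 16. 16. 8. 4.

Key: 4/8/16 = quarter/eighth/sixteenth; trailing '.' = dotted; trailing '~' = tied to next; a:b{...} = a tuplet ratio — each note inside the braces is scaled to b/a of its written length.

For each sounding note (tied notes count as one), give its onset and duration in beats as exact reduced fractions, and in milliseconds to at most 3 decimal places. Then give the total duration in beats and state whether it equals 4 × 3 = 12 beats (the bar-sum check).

1) 0.0ms=0b +1363.636ms=3/2b
2) 1363.636ms=3/2b +681.818ms=3/4b
3) 2045.455ms=9/4b +681.818ms=3/4b
4) 2727.273ms=3b +389.61ms=3/7b
5) 3116.883ms=24/7b +389.61ms=3/7b
6) 3506.494ms=27/7b +389.61ms=3/7b
7) 3896.104ms=30/7b +389.61ms=3/7b
8) 4285.714ms=33/7b +389.61ms=3/7b
9) 4675.325ms=36/7b +389.61ms=3/7b
10) 5064.935ms=39/7b +389.61ms=3/7b
11) 5454.545ms=6b +389.61ms=3/7b
12) 5844.156ms=45/7b +194.805ms=3/14b
13) 6038.961ms=93/14b +194.805ms=3/14b
14) 6233.766ms=48/7b +194.805ms=3/14b
15) 6428.571ms=99/14b +194.805ms=3/14b
16) 6623.377ms=51/7b +194.805ms=3/14b
17) 6818.182ms=15/2b +1363.636ms=3/2b
18) 8181.818ms=9b +340.909ms=3/8b
19) 8522.727ms=75/8b +340.909ms=3/8b
20) 8863.636ms=39/4b +681.818ms=3/4b
21) 9545.455ms=21/2b +1363.636ms=3/2b
Σ=12b of 12 (66bpm 3/4) — PASS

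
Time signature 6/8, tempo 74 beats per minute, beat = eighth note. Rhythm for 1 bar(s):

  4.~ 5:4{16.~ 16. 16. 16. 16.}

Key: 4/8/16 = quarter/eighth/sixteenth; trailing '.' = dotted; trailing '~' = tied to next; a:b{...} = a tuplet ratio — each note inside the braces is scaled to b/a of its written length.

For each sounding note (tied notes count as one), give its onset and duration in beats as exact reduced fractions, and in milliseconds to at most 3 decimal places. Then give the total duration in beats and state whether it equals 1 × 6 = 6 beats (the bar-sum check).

1) 0.0ms=0b +3405.405ms=21/5b
2) 3405.405ms=21/5b +486.486ms=3/5b
3) 3891.892ms=24/5b +486.486ms=3/5b
4) 4378.378ms=27/5b +486.486ms=3/5b
Σ=6b of 6 (74bpm 6/8) — PASS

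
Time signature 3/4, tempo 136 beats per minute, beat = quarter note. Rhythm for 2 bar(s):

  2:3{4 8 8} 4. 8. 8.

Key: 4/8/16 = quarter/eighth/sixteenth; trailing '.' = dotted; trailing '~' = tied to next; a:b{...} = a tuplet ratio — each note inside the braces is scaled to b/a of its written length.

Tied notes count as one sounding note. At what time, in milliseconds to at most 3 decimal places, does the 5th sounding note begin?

note 5 onset = 9/2b = 1985.294ms

1. 0.0ms @ 0 + 661.765ms (3/2)
2. 661.765ms @ 3/2 + 330.882ms (3/4)
3. 992.647ms @ 9/4 + 330.882ms (3/4)
4. 1323.529ms @ 3 + 661.765ms (3/2)
5. 1985.294ms @ 9/2 + 330.882ms (3/4)
6. 2316.176ms @ 21/4 + 330.882ms (3/4)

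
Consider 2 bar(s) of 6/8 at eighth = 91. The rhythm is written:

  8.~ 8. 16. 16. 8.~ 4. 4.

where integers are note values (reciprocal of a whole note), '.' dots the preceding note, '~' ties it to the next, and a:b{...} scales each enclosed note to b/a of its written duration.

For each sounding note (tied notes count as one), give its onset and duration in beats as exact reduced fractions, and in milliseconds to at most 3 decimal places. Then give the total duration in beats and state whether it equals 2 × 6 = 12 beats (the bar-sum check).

1) 0.0ms=0b +1978.022ms=3b
2) 1978.022ms=3b +494.505ms=3/4b
3) 2472.527ms=15/4b +494.505ms=3/4b
4) 2967.033ms=9/2b +2967.033ms=9/2b
5) 5934.066ms=9b +1978.022ms=3b
Σ=12b of 12 (91bpm 6/8) — PASS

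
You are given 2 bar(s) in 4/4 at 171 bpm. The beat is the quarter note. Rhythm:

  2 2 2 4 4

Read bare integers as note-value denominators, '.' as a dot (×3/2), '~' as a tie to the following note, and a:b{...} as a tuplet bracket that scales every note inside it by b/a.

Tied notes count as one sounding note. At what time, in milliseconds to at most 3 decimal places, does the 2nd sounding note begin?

1. 0.0ms @ 0 + 701.754ms (2)
2. 701.754ms @ 2 + 701.754ms (2)
3. 1403.509ms @ 4 + 701.754ms (2)
4. 2105.263ms @ 6 + 350.877ms (1)
5. 2456.14ms @ 7 + 350.877ms (1)

note 2 onset = 2b = 701.754ms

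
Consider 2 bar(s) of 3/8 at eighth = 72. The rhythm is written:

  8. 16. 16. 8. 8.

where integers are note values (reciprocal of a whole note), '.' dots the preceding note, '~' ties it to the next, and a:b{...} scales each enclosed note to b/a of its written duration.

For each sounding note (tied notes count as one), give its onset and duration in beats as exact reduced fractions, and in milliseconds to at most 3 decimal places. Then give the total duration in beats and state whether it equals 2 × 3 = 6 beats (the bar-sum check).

1) 0.0ms=0b +1250.0ms=3/2b
2) 1250.0ms=3/2b +625.0ms=3/4b
3) 1875.0ms=9/4b +625.0ms=3/4b
4) 2500.0ms=3b +1250.0ms=3/2b
5) 3750.0ms=9/2b +1250.0ms=3/2b
Σ=6b of 6 (72bpm 3/8) — PASS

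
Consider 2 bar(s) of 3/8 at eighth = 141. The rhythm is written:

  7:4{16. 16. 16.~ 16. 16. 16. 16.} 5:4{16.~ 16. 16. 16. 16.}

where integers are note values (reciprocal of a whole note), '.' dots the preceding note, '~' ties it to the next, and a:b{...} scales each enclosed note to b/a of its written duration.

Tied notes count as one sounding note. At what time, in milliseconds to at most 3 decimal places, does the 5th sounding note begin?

1. 0.0ms @ 0 + 182.371ms (3/7)
2. 182.371ms @ 3/7 + 182.371ms (3/7)
3. 364.742ms @ 6/7 + 364.742ms (6/7)
4. 729.483ms @ 12/7 + 182.371ms (3/7)
5. 911.854ms @ 15/7 + 182.371ms (3/7)
6. 1094.225ms @ 18/7 + 182.371ms (3/7)
7. 1276.596ms @ 3 + 510.638ms (6/5)
8. 1787.234ms @ 21/5 + 255.319ms (3/5)
9. 2042.553ms @ 24/5 + 255.319ms (3/5)
10. 2297.872ms @ 27/5 + 255.319ms (3/5)

note 5 onset = 15/7b = 911.854ms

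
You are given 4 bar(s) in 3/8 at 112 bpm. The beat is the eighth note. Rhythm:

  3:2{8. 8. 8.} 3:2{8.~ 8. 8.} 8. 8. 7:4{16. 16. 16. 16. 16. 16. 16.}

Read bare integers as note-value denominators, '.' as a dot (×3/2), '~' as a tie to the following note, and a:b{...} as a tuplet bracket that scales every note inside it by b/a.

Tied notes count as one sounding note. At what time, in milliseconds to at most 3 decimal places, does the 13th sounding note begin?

1. 0.0ms @ 0 + 535.714ms (1)
2. 535.714ms @ 1 + 535.714ms (1)
3. 1071.429ms @ 2 + 535.714ms (1)
4. 1607.143ms @ 3 + 1071.429ms (2)
5. 2678.571ms @ 5 + 535.714ms (1)
6. 3214.286ms @ 6 + 803.571ms (3/2)
7. 4017.857ms @ 15/2 + 803.571ms (3/2)
8. 4821.429ms @ 9 + 229.592ms (3/7)
9. 5051.02ms @ 66/7 + 229.592ms (3/7)
10. 5280.612ms @ 69/7 + 229.592ms (3/7)
11. 5510.204ms @ 72/7 + 229.592ms (3/7)
12. 5739.796ms @ 75/7 + 229.592ms (3/7)
13. 5969.388ms @ 78/7 + 229.592ms (3/7)
14. 6198.98ms @ 81/7 + 229.592ms (3/7)

note 13 onset = 78/7b = 5969.388ms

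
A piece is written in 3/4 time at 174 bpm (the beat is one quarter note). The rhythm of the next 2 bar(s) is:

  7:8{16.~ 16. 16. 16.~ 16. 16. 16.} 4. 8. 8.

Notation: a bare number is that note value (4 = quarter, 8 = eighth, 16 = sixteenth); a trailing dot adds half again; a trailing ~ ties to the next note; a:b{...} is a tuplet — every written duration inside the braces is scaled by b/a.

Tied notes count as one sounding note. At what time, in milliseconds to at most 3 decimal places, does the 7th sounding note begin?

1. 0.0ms @ 0 + 295.567ms (6/7)
2. 295.567ms @ 6/7 + 147.783ms (3/7)
3. 443.35ms @ 9/7 + 295.567ms (6/7)
4. 738.916ms @ 15/7 + 147.783ms (3/7)
5. 886.7ms @ 18/7 + 147.783ms (3/7)
6. 1034.483ms @ 3 + 517.241ms (3/2)
7. 1551.724ms @ 9/2 + 258.621ms (3/4)
8. 1810.345ms @ 21/4 + 258.621ms (3/4)

note 7 onset = 9/2b = 1551.724ms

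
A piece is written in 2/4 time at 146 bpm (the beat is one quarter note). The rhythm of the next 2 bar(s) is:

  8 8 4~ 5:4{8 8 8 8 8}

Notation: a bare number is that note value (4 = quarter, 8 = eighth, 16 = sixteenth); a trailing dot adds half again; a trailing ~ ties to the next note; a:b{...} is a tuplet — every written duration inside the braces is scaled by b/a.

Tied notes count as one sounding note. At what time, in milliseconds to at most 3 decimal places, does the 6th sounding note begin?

1. 0.0ms @ 0 + 205.479ms (1/2)
2. 205.479ms @ 1/2 + 205.479ms (1/2)
3. 410.959ms @ 1 + 575.342ms (7/5)
4. 986.301ms @ 12/5 + 164.384ms (2/5)
5. 1150.685ms @ 14/5 + 164.384ms (2/5)
6. 1315.068ms @ 16/5 + 164.384ms (2/5)
7. 1479.452ms @ 18/5 + 164.384ms (2/5)

note 6 onset = 16/5b = 1315.068ms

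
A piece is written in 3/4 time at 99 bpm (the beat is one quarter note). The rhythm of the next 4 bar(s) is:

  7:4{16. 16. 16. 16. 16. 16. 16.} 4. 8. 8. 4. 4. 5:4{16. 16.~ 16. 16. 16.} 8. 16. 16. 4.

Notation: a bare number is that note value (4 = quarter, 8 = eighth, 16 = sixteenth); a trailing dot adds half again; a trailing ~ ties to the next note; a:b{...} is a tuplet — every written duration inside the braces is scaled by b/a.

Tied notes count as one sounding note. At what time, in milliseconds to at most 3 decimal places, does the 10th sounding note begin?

1. 0.0ms @ 0 + 129.87ms (3/14)
2. 129.87ms @ 3/14 + 129.87ms (3/14)
3. 259.74ms @ 3/7 + 129.87ms (3/14)
4. 389.61ms @ 9/14 + 129.87ms (3/14)
5. 519.481ms @ 6/7 + 129.87ms (3/14)
6. 649.351ms @ 15/14 + 129.87ms (3/14)
7. 779.221ms @ 9/7 + 129.87ms (3/14)
8. 909.091ms @ 3/2 + 909.091ms (3/2)
9. 1818.182ms @ 3 + 454.545ms (3/4)
10. 2272.727ms @ 15/4 + 454.545ms (3/4)
11. 2727.273ms @ 9/2 + 909.091ms (3/2)
12. 3636.364ms @ 6 + 909.091ms (3/2)
13. 4545.455ms @ 15/2 + 181.818ms (3/10)
14. 4727.273ms @ 39/5 + 363.636ms (3/5)
15. 5090.909ms @ 42/5 + 181.818ms (3/10)
16. 5272.727ms @ 87/10 + 181.818ms (3/10)
17. 5454.545ms @ 9 + 454.545ms (3/4)
18. 5909.091ms @ 39/4 + 227.273ms (3/8)
19. 6136.364ms @ 81/8 + 227.273ms (3/8)
20. 6363.636ms @ 21/2 + 909.091ms (3/2)

note 10 onset = 15/4b = 2272.727ms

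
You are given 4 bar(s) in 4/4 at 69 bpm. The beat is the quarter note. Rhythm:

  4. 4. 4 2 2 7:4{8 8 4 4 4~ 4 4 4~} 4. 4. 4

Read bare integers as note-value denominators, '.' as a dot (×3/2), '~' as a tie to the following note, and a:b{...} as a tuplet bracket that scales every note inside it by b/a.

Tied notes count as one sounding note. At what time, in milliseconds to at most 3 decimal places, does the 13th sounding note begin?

1. 0.0ms @ 0 + 1304.348ms (3/2)
2. 1304.348ms @ 3/2 + 1304.348ms (3/2)
3. 2608.696ms @ 3 + 869.565ms (1)
4. 3478.261ms @ 4 + 1739.13ms (2)
5. 5217.391ms @ 6 + 1739.13ms (2)
6. 6956.522ms @ 8 + 248.447ms (2/7)
7. 7204.969ms @ 58/7 + 248.447ms (2/7)
8. 7453.416ms @ 60/7 + 496.894ms (4/7)
9. 7950.311ms @ 64/7 + 496.894ms (4/7)
10. 8447.205ms @ 68/7 + 993.789ms (8/7)
11. 9440.994ms @ 76/7 + 496.894ms (4/7)
12. 9937.888ms @ 80/7 + 1801.242ms (29/14)
13. 11739.13ms @ 27/2 + 1304.348ms (3/2)
14. 13043.478ms @ 15 + 869.565ms (1)

note 13 onset = 27/2b = 11739.13ms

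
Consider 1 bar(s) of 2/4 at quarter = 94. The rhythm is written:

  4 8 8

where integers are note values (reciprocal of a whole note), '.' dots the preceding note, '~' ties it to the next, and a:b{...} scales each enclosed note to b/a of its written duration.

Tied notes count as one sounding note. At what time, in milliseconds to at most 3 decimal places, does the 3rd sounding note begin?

note 3 onset = 3/2b = 957.447ms

1. 0.0ms @ 0 + 638.298ms (1)
2. 638.298ms @ 1 + 319.149ms (1/2)
3. 957.447ms @ 3/2 + 319.149ms (1/2)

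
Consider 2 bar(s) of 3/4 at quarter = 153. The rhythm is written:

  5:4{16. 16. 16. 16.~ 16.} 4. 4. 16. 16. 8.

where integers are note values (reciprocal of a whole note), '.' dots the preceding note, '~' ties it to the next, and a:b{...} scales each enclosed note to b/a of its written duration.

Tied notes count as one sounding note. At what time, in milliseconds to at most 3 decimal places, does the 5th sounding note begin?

1. 0.0ms @ 0 + 117.647ms (3/10)
2. 117.647ms @ 3/10 + 117.647ms (3/10)
3. 235.294ms @ 3/5 + 117.647ms (3/10)
4. 352.941ms @ 9/10 + 235.294ms (3/5)
5. 588.235ms @ 3/2 + 588.235ms (3/2)
6. 1176.471ms @ 3 + 588.235ms (3/2)
7. 1764.706ms @ 9/2 + 147.059ms (3/8)
8. 1911.765ms @ 39/8 + 147.059ms (3/8)
9. 2058.824ms @ 21/4 + 294.118ms (3/4)

note 5 onset = 3/2b = 588.235ms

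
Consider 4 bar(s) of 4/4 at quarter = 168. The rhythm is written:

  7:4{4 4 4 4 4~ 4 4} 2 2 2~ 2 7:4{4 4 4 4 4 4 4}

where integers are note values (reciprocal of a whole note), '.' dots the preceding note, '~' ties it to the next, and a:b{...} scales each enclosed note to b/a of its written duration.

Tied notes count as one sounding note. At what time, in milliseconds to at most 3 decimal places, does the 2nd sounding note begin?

note 2 onset = 4/7b = 204.082ms

1. 0.0ms @ 0 + 204.082ms (4/7)
2. 204.082ms @ 4/7 + 204.082ms (4/7)
3. 408.163ms @ 8/7 + 204.082ms (4/7)
4. 612.245ms @ 12/7 + 204.082ms (4/7)
5. 816.327ms @ 16/7 + 408.163ms (8/7)
6. 1224.49ms @ 24/7 + 204.082ms (4/7)
7. 1428.571ms @ 4 + 714.286ms (2)
8. 2142.857ms @ 6 + 714.286ms (2)
9. 2857.143ms @ 8 + 1428.571ms (4)
10. 4285.714ms @ 12 + 204.082ms (4/7)
11. 4489.796ms @ 88/7 + 204.082ms (4/7)
12. 4693.878ms @ 92/7 + 204.082ms (4/7)
13. 4897.959ms @ 96/7 + 204.082ms (4/7)
14. 5102.041ms @ 100/7 + 204.082ms (4/7)
15. 5306.122ms @ 104/7 + 204.082ms (4/7)
16. 5510.204ms @ 108/7 + 204.082ms (4/7)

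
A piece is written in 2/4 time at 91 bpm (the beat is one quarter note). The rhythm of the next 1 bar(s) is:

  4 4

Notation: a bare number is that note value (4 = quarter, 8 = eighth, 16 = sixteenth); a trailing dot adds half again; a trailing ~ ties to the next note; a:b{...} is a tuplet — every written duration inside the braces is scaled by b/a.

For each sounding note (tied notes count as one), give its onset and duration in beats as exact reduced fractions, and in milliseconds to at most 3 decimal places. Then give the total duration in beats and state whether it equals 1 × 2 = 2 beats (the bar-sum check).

1) 0.0ms=0b +659.341ms=1b
2) 659.341ms=1b +659.341ms=1b
Σ=2b of 2 (91bpm 2/4) — PASS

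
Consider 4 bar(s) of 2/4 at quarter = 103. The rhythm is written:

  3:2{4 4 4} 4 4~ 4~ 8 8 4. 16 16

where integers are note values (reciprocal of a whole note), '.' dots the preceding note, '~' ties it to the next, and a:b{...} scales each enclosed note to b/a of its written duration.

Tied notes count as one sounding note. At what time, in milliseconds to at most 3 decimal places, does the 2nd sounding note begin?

note 2 onset = 2/3b = 388.35ms

1. 0.0ms @ 0 + 388.35ms (2/3)
2. 388.35ms @ 2/3 + 388.35ms (2/3)
3. 776.699ms @ 4/3 + 388.35ms (2/3)
4. 1165.049ms @ 2 + 582.524ms (1)
5. 1747.573ms @ 3 + 1456.311ms (5/2)
6. 3203.883ms @ 11/2 + 291.262ms (1/2)
7. 3495.146ms @ 6 + 873.786ms (3/2)
8. 4368.932ms @ 15/2 + 145.631ms (1/4)
9. 4514.563ms @ 31/4 + 145.631ms (1/4)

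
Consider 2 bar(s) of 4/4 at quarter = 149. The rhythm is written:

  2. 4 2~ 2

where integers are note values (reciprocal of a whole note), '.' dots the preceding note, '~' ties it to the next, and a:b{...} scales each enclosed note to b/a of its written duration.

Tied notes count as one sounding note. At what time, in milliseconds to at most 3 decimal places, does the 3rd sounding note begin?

1. 0.0ms @ 0 + 1208.054ms (3)
2. 1208.054ms @ 3 + 402.685ms (1)
3. 1610.738ms @ 4 + 1610.738ms (4)

note 3 onset = 4b = 1610.738ms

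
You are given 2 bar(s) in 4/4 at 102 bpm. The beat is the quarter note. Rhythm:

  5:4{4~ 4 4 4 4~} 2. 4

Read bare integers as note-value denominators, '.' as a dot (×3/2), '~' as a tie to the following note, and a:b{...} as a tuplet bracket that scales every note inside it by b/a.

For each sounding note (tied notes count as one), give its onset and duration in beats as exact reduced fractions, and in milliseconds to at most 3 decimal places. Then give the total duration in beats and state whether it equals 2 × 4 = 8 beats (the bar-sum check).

1) 0.0ms=0b +941.176ms=8/5b
2) 941.176ms=8/5b +470.588ms=4/5b
3) 1411.765ms=12/5b +470.588ms=4/5b
4) 1882.353ms=16/5b +2235.294ms=19/5b
5) 4117.647ms=7b +588.235ms=1b
Σ=8b of 8 (102bpm 4/4) — PASS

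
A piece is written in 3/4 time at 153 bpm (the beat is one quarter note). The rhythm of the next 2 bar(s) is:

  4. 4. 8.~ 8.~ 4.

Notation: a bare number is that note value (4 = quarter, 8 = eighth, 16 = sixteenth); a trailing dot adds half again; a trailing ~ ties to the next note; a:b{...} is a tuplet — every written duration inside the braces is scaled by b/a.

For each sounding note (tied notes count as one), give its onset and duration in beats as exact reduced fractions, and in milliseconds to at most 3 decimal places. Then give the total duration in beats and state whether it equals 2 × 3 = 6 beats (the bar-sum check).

1) 0.0ms=0b +588.235ms=3/2b
2) 588.235ms=3/2b +588.235ms=3/2b
3) 1176.471ms=3b +1176.471ms=3b
Σ=6b of 6 (153bpm 3/4) — PASS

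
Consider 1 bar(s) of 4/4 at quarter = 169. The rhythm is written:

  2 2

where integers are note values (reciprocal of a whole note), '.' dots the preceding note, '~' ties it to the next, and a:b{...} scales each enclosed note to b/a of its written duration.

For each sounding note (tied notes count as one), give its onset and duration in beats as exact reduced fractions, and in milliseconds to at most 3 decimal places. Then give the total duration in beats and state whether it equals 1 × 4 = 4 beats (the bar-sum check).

1) 0.0ms=0b +710.059ms=2b
2) 710.059ms=2b +710.059ms=2b
Σ=4b of 4 (169bpm 4/4) — PASS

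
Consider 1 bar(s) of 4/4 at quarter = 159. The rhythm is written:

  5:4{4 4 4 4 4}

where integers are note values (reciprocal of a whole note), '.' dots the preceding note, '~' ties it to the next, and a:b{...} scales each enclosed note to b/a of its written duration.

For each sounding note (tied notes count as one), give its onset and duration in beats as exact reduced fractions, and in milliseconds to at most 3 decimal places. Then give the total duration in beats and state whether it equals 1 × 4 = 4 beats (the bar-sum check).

1) 0.0ms=0b +301.887ms=4/5b
2) 301.887ms=4/5b +301.887ms=4/5b
3) 603.774ms=8/5b +301.887ms=4/5b
4) 905.66ms=12/5b +301.887ms=4/5b
5) 1207.547ms=16/5b +301.887ms=4/5b
Σ=4b of 4 (159bpm 4/4) — PASS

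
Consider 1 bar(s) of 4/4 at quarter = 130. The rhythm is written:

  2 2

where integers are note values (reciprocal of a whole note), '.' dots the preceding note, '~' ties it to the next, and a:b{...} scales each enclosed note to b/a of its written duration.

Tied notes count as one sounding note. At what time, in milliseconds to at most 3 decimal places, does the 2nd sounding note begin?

1. 0.0ms @ 0 + 923.077ms (2)
2. 923.077ms @ 2 + 923.077ms (2)

note 2 onset = 2b = 923.077ms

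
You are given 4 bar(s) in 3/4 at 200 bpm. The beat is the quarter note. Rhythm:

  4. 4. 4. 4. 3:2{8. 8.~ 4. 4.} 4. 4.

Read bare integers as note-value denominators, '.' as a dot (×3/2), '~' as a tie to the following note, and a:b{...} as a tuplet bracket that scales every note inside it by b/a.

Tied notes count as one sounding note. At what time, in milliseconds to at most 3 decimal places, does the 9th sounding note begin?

note 9 onset = 21/2b = 3150.0ms

1. 0.0ms @ 0 + 450.0ms (3/2)
2. 450.0ms @ 3/2 + 450.0ms (3/2)
3. 900.0ms @ 3 + 450.0ms (3/2)
4. 1350.0ms @ 9/2 + 450.0ms (3/2)
5. 1800.0ms @ 6 + 150.0ms (1/2)
6. 1950.0ms @ 13/2 + 450.0ms (3/2)
7. 2400.0ms @ 8 + 300.0ms (1)
8. 2700.0ms @ 9 + 450.0ms (3/2)
9. 3150.0ms @ 21/2 + 450.0ms (3/2)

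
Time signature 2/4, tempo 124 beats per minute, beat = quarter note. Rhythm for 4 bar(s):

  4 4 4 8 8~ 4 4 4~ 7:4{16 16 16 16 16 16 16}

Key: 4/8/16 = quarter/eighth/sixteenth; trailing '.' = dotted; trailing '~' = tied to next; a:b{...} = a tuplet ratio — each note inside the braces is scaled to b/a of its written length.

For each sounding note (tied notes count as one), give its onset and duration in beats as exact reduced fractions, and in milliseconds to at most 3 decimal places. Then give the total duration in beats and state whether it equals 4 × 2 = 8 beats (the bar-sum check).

1) 0.0ms=0b +483.871ms=1b
2) 483.871ms=1b +483.871ms=1b
3) 967.742ms=2b +483.871ms=1b
4) 1451.613ms=3b +241.935ms=1/2b
5) 1693.548ms=7/2b +725.806ms=3/2b
6) 2419.355ms=5b +483.871ms=1b
7) 2903.226ms=6b +552.995ms=8/7b
8) 3456.221ms=50/7b +69.124ms=1/7b
9) 3525.346ms=51/7b +69.124ms=1/7b
10) 3594.47ms=52/7b +69.124ms=1/7b
11) 3663.594ms=53/7b +69.124ms=1/7b
12) 3732.719ms=54/7b +69.124ms=1/7b
13) 3801.843ms=55/7b +69.124ms=1/7b
Σ=8b of 8 (124bpm 2/4) — PASS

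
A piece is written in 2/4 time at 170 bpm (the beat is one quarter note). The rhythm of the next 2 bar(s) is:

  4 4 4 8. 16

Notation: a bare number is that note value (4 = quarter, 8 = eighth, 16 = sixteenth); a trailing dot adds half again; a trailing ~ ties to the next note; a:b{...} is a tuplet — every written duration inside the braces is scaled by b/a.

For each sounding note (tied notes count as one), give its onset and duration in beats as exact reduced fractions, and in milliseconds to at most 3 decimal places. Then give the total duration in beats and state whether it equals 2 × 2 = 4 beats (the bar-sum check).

1) 0.0ms=0b +352.941ms=1b
2) 352.941ms=1b +352.941ms=1b
3) 705.882ms=2b +352.941ms=1b
4) 1058.824ms=3b +264.706ms=3/4b
5) 1323.529ms=15/4b +88.235ms=1/4b
Σ=4b of 4 (170bpm 2/4) — PASS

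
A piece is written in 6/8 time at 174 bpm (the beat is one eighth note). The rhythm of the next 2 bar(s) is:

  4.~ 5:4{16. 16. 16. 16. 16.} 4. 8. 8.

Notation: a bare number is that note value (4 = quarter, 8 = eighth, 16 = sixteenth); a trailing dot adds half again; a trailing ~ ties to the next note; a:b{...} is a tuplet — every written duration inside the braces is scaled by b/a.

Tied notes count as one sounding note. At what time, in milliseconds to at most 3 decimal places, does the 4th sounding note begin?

note 4 onset = 24/5b = 1655.172ms

1. 0.0ms @ 0 + 1241.379ms (18/5)
2. 1241.379ms @ 18/5 + 206.897ms (3/5)
3. 1448.276ms @ 21/5 + 206.897ms (3/5)
4. 1655.172ms @ 24/5 + 206.897ms (3/5)
5. 1862.069ms @ 27/5 + 206.897ms (3/5)
6. 2068.966ms @ 6 + 1034.483ms (3)
7. 3103.448ms @ 9 + 517.241ms (3/2)
8. 3620.69ms @ 21/2 + 517.241ms (3/2)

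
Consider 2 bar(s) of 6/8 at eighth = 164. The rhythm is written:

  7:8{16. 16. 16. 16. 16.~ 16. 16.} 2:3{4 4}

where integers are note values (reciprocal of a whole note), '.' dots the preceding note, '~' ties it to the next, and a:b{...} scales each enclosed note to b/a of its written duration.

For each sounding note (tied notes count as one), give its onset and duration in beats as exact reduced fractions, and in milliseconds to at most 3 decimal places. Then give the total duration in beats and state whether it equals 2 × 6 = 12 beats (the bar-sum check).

1) 0.0ms=0b +313.589ms=6/7b
2) 313.589ms=6/7b +313.589ms=6/7b
3) 627.178ms=12/7b +313.589ms=6/7b
4) 940.767ms=18/7b +313.589ms=6/7b
5) 1254.355ms=24/7b +627.178ms=12/7b
6) 1881.533ms=36/7b +313.589ms=6/7b
7) 2195.122ms=6b +1097.561ms=3b
8) 3292.683ms=9b +1097.561ms=3b
Σ=12b of 12 (164bpm 6/8) — PASS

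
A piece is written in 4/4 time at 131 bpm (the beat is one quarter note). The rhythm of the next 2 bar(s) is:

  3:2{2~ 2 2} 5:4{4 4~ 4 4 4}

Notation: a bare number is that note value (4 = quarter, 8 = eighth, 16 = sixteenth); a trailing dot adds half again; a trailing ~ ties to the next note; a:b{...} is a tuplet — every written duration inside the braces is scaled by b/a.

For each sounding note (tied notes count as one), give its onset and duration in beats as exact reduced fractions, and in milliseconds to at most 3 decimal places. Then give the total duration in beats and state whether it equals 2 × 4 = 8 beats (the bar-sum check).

1) 0.0ms=0b +1221.374ms=8/3b
2) 1221.374ms=8/3b +610.687ms=4/3b
3) 1832.061ms=4b +366.412ms=4/5b
4) 2198.473ms=24/5b +732.824ms=8/5b
5) 2931.298ms=32/5b +366.412ms=4/5b
6) 3297.71ms=36/5b +366.412ms=4/5b
Σ=8b of 8 (131bpm 4/4) — PASS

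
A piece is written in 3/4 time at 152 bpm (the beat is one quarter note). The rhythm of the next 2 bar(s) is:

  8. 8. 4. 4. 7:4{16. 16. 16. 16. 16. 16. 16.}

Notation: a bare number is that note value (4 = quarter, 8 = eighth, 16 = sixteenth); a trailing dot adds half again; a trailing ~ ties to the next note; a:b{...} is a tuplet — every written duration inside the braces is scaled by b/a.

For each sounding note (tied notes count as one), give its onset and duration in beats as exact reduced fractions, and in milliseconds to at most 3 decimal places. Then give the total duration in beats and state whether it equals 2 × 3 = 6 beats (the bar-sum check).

1) 0.0ms=0b +296.053ms=3/4b
2) 296.053ms=3/4b +296.053ms=3/4b
3) 592.105ms=3/2b +592.105ms=3/2b
4) 1184.211ms=3b +592.105ms=3/2b
5) 1776.316ms=9/2b +84.586ms=3/14b
6) 1860.902ms=33/7b +84.586ms=3/14b
7) 1945.489ms=69/14b +84.586ms=3/14b
8) 2030.075ms=36/7b +84.586ms=3/14b
9) 2114.662ms=75/14b +84.586ms=3/14b
10) 2199.248ms=39/7b +84.586ms=3/14b
11) 2283.835ms=81/14b +84.586ms=3/14b
Σ=6b of 6 (152bpm 3/4) — PASS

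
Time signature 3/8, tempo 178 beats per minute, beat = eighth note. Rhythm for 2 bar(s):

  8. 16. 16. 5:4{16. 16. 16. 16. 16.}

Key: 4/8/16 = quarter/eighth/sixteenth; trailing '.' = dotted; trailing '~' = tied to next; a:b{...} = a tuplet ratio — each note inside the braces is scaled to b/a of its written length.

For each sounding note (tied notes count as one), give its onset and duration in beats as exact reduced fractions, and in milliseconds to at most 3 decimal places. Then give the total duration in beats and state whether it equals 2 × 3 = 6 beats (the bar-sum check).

1) 0.0ms=0b +505.618ms=3/2b
2) 505.618ms=3/2b +252.809ms=3/4b
3) 758.427ms=9/4b +252.809ms=3/4b
4) 1011.236ms=3b +202.247ms=3/5b
5) 1213.483ms=18/5b +202.247ms=3/5b
6) 1415.73ms=21/5b +202.247ms=3/5b
7) 1617.978ms=24/5b +202.247ms=3/5b
8) 1820.225ms=27/5b +202.247ms=3/5b
Σ=6b of 6 (178bpm 3/8) — PASS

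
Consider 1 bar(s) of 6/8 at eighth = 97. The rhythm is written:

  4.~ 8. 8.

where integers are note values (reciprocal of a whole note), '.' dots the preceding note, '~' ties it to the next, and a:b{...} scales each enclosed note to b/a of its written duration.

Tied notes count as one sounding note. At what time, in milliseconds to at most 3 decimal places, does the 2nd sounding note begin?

note 2 onset = 9/2b = 2783.505ms

1. 0.0ms @ 0 + 2783.505ms (9/2)
2. 2783.505ms @ 9/2 + 927.835ms (3/2)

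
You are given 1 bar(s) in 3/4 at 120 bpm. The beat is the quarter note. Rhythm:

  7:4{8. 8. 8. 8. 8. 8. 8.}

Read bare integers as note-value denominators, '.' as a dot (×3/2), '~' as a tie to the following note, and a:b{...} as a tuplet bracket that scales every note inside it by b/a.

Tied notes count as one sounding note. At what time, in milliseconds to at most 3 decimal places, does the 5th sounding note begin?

note 5 onset = 12/7b = 857.143ms

1. 0.0ms @ 0 + 214.286ms (3/7)
2. 214.286ms @ 3/7 + 214.286ms (3/7)
3. 428.571ms @ 6/7 + 214.286ms (3/7)
4. 642.857ms @ 9/7 + 214.286ms (3/7)
5. 857.143ms @ 12/7 + 214.286ms (3/7)
6. 1071.429ms @ 15/7 + 214.286ms (3/7)
7. 1285.714ms @ 18/7 + 214.286ms (3/7)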